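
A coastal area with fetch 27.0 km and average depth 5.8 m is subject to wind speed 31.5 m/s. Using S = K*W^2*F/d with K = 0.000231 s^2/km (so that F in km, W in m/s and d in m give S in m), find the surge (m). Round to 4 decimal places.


S = K * W^2 * F / d
W^2 = 31.5^2 = 992.25
S = 0.000231 * 992.25 * 27.0 / 5.8
Numerator = 0.000231 * 992.25 * 27.0 = 6.188663
S = 6.188663 / 5.8 = 1.0670 m

1.0670


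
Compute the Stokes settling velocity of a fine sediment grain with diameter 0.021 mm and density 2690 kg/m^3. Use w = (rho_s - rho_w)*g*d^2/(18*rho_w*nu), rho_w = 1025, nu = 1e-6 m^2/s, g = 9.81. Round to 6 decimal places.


w = (rho_s - rho_w) * g * d^2 / (18 * rho_w * nu)
d = 0.021 mm = 0.000021 m
rho_s - rho_w = 2690 - 1025 = 1665
Numerator = 1665 * 9.81 * (0.000021)^2 = 0.000007203140
Denominator = 18 * 1025 * 1e-6 = 0.018450
w = 0.000390 m/s

0.000390


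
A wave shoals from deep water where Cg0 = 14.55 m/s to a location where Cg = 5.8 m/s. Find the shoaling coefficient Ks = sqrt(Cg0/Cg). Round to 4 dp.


Ks = sqrt(Cg0 / Cg)
Ks = sqrt(14.55 / 5.8)
Ks = sqrt(2.5086)
Ks = 1.5839

1.5839


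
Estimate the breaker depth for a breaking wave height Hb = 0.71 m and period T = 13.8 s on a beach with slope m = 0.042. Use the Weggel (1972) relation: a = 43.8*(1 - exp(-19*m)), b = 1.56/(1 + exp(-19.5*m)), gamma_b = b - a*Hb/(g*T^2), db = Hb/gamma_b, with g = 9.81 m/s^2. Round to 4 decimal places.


a = 43.8 * (1 - exp(-19 * m))
exp(-19 * 0.042) = exp(-0.7980) = 0.450229
a = 43.8 * (1 - 0.450229) = 24.079991
b = 1.56 / (1 + exp(-19.5 * m))
exp(-19.5 * 0.042) = exp(-0.8190) = 0.440872
b = 1.56 / (1 + 0.440872) = 1.082677
Hb / (g * T^2) = 0.71 / (9.81 * 13.8^2) = 0.71 / 1868.2164 = 0.00038004
gamma_b = b - a * Hb/(g*T^2) = 1.082677 - 24.079991 * 0.00038004 = 1.073526
db = Hb / gamma_b = 0.71 / 1.073526
db = 0.6614 m

0.6614


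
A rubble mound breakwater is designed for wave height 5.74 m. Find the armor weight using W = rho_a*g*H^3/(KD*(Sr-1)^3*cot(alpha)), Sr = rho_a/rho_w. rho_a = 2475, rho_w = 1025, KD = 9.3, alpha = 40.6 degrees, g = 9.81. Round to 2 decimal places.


Sr = rho_a / rho_w = 2475 / 1025 = 2.414634
(Sr - 1) = 1.414634
(Sr - 1)^3 = 2.830951
cot(40.6) = 1 / tan(40.6) = 1 / 0.857104 = 1.166720
Numerator = 2475 * 9.81 * 5.74^3 = 4591767.4789
Denominator = 9.3 * 2.830951 * 1.166720 = 30.717227
W = 4591767.4789 / 30.717227
W = 149485.09 N

149485.09


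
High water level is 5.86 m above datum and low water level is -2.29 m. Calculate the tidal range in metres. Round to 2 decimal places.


Tidal range = High water - Low water
Tidal range = 5.86 - (-2.29)
Tidal range = 8.15 m

8.15


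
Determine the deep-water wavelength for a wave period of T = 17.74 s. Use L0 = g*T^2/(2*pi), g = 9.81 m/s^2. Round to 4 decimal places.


L0 = g * T^2 / (2 * pi)
L0 = 9.81 * 17.74^2 / (2 * pi)
L0 = 9.81 * 314.7076 / 6.28319
L0 = 3087.2816 / 6.28319
L0 = 491.3561 m

491.3561


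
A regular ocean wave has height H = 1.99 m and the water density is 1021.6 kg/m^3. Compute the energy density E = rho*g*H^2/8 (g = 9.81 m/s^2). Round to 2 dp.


E = (1/8) * rho * g * H^2
E = (1/8) * 1021.6 * 9.81 * 1.99^2
E = 0.125 * 1021.6 * 9.81 * 3.9601
E = 4960.96 J/m^2

4960.96


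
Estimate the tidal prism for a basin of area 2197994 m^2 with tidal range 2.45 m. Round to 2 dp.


Tidal prism = Area * Tidal range
P = 2197994 * 2.45
P = 5385085.30 m^3

5385085.30


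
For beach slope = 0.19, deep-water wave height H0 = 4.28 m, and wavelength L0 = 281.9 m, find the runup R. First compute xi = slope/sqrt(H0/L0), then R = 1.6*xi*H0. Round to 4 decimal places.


xi = slope / sqrt(H0/L0)
H0/L0 = 4.28/281.9 = 0.015183
sqrt(0.015183) = 0.123218
xi = 0.19 / 0.123218 = 1.541982
R = 1.6 * xi * H0 = 1.6 * 1.541982 * 4.28
R = 10.5595 m

10.5595


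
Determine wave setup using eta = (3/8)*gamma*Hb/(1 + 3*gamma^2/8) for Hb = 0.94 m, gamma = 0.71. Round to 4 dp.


eta = (3/8) * gamma * Hb / (1 + 3*gamma^2/8)
Numerator = (3/8) * 0.71 * 0.94 = 0.250275
Denominator = 1 + 3*0.71^2/8 = 1 + 0.189038 = 1.189038
eta = 0.250275 / 1.189038
eta = 0.2105 m

0.2105


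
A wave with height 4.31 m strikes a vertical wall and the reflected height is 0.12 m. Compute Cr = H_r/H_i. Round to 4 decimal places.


Cr = H_r / H_i
Cr = 0.12 / 4.31
Cr = 0.0278

0.0278


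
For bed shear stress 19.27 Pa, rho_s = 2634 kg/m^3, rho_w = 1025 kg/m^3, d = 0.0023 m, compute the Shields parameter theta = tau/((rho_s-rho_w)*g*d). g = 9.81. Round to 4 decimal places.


theta = tau / ((rho_s - rho_w) * g * d)
rho_s - rho_w = 2634 - 1025 = 1609
Denominator = 1609 * 9.81 * 0.0023 = 36.303867
theta = 19.27 / 36.303867
theta = 0.5308

0.5308


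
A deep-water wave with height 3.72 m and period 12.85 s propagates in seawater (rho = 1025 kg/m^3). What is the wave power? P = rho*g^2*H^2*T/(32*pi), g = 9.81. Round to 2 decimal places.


P = rho * g^2 * H^2 * T / (32 * pi)
P = 1025 * 9.81^2 * 3.72^2 * 12.85 / (32 * pi)
P = 1025 * 96.2361 * 13.8384 * 12.85 / 100.53096
P = 174482.16 W/m

174482.16


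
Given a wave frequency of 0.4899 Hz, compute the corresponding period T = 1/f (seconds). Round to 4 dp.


T = 1 / f
T = 1 / 0.4899
T = 2.0412 s

2.0412


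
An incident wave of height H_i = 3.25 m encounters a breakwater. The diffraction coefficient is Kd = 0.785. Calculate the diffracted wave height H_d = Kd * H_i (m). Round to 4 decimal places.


H_d = Kd * H_i
H_d = 0.785 * 3.25
H_d = 2.5513 m

2.5513


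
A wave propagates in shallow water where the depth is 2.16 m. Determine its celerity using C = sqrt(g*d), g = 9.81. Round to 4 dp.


Using the shallow-water approximation:
C = sqrt(g * d) = sqrt(9.81 * 2.16)
C = sqrt(21.1896)
C = 4.6032 m/s

4.6032


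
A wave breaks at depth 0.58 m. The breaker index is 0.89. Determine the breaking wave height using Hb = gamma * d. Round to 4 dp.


Hb = gamma * d
Hb = 0.89 * 0.58
Hb = 0.5162 m

0.5162


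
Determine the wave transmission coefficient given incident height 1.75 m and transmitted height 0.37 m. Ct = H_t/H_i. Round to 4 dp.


Ct = H_t / H_i
Ct = 0.37 / 1.75
Ct = 0.2114

0.2114


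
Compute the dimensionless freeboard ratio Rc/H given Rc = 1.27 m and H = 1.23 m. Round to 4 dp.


Relative freeboard = Rc / H
= 1.27 / 1.23
= 1.0325

1.0325


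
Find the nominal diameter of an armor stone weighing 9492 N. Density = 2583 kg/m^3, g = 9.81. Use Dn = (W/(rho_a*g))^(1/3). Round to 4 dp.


V = W / (rho_a * g)
V = 9492 / (2583 * 9.81)
V = 9492 / 25339.23
V = 0.374597 m^3
Dn = V^(1/3) = 0.374597^(1/3)
Dn = 0.7209 m

0.7209


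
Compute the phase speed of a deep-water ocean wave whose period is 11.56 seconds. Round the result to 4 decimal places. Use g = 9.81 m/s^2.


We use the deep-water celerity formula:
C = g * T / (2 * pi)
C = 9.81 * 11.56 / (2 * 3.14159...)
C = 113.403600 / 6.283185
C = 18.0487 m/s

18.0487


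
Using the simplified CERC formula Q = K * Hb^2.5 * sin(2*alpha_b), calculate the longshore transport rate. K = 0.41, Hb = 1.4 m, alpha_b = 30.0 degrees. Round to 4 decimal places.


Q = K * Hb^2.5 * sin(2 * alpha_b)
Hb^2.5 = 1.4^2.5 = 2.319103
sin(2 * 30.0) = sin(60.0) = 0.866025
Q = 0.41 * 2.319103 * 0.866025
Q = 0.8234 m^3/s

0.8234


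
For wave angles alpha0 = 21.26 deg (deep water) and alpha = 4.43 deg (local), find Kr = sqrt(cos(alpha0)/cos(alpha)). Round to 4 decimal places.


Kr = sqrt(cos(alpha0) / cos(alpha))
cos(21.26) = 0.931945
cos(4.43) = 0.997012
Kr = sqrt(0.931945 / 0.997012)
Kr = sqrt(0.934737)
Kr = 0.9668

0.9668


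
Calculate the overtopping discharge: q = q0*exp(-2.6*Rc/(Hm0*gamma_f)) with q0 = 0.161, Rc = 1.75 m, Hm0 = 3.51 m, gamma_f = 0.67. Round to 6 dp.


q = q0 * exp(-2.6 * Rc / (Hm0 * gamma_f))
Exponent = -2.6 * 1.75 / (3.51 * 0.67)
= -2.6 * 1.75 / 2.3517
= -1.934771
exp(-1.934771) = 0.144457
q = 0.161 * 0.144457
q = 0.023258 m^3/s/m

0.023258


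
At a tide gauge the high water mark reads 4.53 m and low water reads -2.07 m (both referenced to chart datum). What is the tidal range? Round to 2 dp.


Tidal range = High water - Low water
Tidal range = 4.53 - (-2.07)
Tidal range = 6.60 m

6.60


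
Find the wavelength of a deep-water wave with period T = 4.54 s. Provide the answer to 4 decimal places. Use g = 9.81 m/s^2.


L0 = g * T^2 / (2 * pi)
L0 = 9.81 * 4.54^2 / (2 * pi)
L0 = 9.81 * 20.6116 / 6.28319
L0 = 202.1998 / 6.28319
L0 = 32.1811 m

32.1811


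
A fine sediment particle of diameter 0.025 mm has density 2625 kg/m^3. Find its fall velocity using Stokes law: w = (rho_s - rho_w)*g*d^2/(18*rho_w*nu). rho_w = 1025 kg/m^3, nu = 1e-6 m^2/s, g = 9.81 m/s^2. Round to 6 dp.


w = (rho_s - rho_w) * g * d^2 / (18 * rho_w * nu)
d = 0.025 mm = 0.000025 m
rho_s - rho_w = 2625 - 1025 = 1600
Numerator = 1600 * 9.81 * (0.000025)^2 = 0.000009810000
Denominator = 18 * 1025 * 1e-6 = 0.018450
w = 0.000532 m/s

0.000532


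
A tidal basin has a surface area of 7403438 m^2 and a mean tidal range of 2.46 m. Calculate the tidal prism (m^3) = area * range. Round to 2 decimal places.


Tidal prism = Area * Tidal range
P = 7403438 * 2.46
P = 18212457.48 m^3

18212457.48


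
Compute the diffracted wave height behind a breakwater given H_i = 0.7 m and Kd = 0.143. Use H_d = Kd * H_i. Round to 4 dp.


H_d = Kd * H_i
H_d = 0.143 * 0.7
H_d = 0.1001 m

0.1001


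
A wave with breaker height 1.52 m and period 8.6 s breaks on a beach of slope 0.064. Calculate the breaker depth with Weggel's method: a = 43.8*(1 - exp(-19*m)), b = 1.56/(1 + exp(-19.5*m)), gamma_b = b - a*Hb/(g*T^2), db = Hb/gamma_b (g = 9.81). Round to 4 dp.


a = 43.8 * (1 - exp(-19 * m))
exp(-19 * 0.064) = exp(-1.2160) = 0.296413
a = 43.8 * (1 - 0.296413) = 30.817091
b = 1.56 / (1 + exp(-19.5 * m))
exp(-19.5 * 0.064) = exp(-1.2480) = 0.287078
b = 1.56 / (1 + 0.287078) = 1.212047
Hb / (g * T^2) = 1.52 / (9.81 * 8.6^2) = 1.52 / 725.5476 = 0.00209497
gamma_b = b - a * Hb/(g*T^2) = 1.212047 - 30.817091 * 0.00209497 = 1.147487
db = Hb / gamma_b = 1.52 / 1.147487
db = 1.3246 m

1.3246


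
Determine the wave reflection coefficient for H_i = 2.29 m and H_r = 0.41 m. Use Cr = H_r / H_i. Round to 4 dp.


Cr = H_r / H_i
Cr = 0.41 / 2.29
Cr = 0.1790

0.1790


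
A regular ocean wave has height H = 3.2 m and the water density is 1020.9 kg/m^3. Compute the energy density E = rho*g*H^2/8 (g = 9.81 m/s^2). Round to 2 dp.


E = (1/8) * rho * g * H^2
E = (1/8) * 1020.9 * 9.81 * 3.2^2
E = 0.125 * 1020.9 * 9.81 * 10.2400
E = 12819.24 J/m^2

12819.24


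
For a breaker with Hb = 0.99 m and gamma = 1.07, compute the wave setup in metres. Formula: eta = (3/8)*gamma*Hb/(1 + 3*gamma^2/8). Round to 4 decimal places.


eta = (3/8) * gamma * Hb / (1 + 3*gamma^2/8)
Numerator = (3/8) * 1.07 * 0.99 = 0.397237
Denominator = 1 + 3*1.07^2/8 = 1 + 0.429338 = 1.429338
eta = 0.397237 / 1.429338
eta = 0.2779 m

0.2779


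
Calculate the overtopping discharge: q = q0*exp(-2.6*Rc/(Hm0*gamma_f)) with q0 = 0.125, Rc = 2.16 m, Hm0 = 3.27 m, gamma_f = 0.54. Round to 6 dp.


q = q0 * exp(-2.6 * Rc / (Hm0 * gamma_f))
Exponent = -2.6 * 2.16 / (3.27 * 0.54)
= -2.6 * 2.16 / 1.7658
= -3.180428
exp(-3.180428) = 0.041568
q = 0.125 * 0.041568
q = 0.005196 m^3/s/m

0.005196


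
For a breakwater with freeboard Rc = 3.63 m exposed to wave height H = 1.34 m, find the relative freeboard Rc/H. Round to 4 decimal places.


Relative freeboard = Rc / H
= 3.63 / 1.34
= 2.7090

2.7090


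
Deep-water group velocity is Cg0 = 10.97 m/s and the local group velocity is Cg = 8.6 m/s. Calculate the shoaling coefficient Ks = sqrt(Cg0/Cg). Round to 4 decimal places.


Ks = sqrt(Cg0 / Cg)
Ks = sqrt(10.97 / 8.6)
Ks = sqrt(1.2756)
Ks = 1.1294

1.1294


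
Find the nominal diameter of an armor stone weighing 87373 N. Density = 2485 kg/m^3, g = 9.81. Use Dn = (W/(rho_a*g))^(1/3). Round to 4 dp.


V = W / (rho_a * g)
V = 87373 / (2485 * 9.81)
V = 87373 / 24377.85
V = 3.584114 m^3
Dn = V^(1/3) = 3.584114^(1/3)
Dn = 1.5304 m

1.5304


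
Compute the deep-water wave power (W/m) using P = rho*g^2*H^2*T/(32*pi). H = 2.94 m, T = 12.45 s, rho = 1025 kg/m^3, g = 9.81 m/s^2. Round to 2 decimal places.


P = rho * g^2 * H^2 * T / (32 * pi)
P = 1025 * 9.81^2 * 2.94^2 * 12.45 / (32 * pi)
P = 1025 * 96.2361 * 8.6436 * 12.45 / 100.53096
P = 105590.79 W/m

105590.79


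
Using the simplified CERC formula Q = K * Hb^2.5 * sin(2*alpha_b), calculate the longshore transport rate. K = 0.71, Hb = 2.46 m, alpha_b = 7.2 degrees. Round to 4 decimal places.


Q = K * Hb^2.5 * sin(2 * alpha_b)
Hb^2.5 = 2.46^2.5 = 9.491564
sin(2 * 7.2) = sin(14.4) = 0.248690
Q = 0.71 * 9.491564 * 0.248690
Q = 1.6759 m^3/s

1.6759


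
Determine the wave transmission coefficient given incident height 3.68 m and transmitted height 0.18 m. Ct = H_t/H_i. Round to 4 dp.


Ct = H_t / H_i
Ct = 0.18 / 3.68
Ct = 0.0489

0.0489


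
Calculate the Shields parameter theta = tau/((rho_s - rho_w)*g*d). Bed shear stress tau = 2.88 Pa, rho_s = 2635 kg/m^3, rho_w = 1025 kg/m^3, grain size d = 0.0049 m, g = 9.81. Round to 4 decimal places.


theta = tau / ((rho_s - rho_w) * g * d)
rho_s - rho_w = 2635 - 1025 = 1610
Denominator = 1610 * 9.81 * 0.0049 = 77.391090
theta = 2.88 / 77.391090
theta = 0.0372

0.0372


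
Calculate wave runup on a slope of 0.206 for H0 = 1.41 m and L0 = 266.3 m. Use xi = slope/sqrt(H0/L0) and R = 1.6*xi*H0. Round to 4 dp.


xi = slope / sqrt(H0/L0)
H0/L0 = 1.41/266.3 = 0.005295
sqrt(0.005295) = 0.072765
xi = 0.206 / 0.072765 = 2.831022
R = 1.6 * xi * H0 = 1.6 * 2.831022 * 1.41
R = 6.3868 m

6.3868


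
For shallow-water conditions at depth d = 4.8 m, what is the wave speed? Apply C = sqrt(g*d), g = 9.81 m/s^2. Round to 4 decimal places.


Using the shallow-water approximation:
C = sqrt(g * d) = sqrt(9.81 * 4.8)
C = sqrt(47.0880)
C = 6.8621 m/s

6.8621


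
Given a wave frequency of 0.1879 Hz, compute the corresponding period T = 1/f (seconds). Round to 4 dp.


T = 1 / f
T = 1 / 0.1879
T = 5.3220 s

5.3220


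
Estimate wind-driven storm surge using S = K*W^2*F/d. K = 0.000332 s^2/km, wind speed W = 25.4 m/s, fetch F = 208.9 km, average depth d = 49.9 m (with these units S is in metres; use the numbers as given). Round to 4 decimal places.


S = K * W^2 * F / d
W^2 = 25.4^2 = 645.16
S = 0.000332 * 645.16 * 208.9 / 49.9
Numerator = 0.000332 * 645.16 * 208.9 = 44.744943
S = 44.744943 / 49.9 = 0.8967 m

0.8967


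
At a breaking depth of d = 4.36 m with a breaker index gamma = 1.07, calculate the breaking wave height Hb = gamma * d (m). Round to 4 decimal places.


Hb = gamma * d
Hb = 1.07 * 4.36
Hb = 4.6652 m

4.6652


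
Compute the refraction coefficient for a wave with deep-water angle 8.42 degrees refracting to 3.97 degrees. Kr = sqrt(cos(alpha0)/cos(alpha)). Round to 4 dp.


Kr = sqrt(cos(alpha0) / cos(alpha))
cos(8.42) = 0.989221
cos(3.97) = 0.997600
Kr = sqrt(0.989221 / 0.997600)
Kr = sqrt(0.991601)
Kr = 0.9958

0.9958


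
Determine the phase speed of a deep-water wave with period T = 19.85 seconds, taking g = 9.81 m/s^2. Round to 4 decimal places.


We use the deep-water celerity formula:
C = g * T / (2 * pi)
C = 9.81 * 19.85 / (2 * 3.14159...)
C = 194.728500 / 6.283185
C = 30.9920 m/s

30.9920


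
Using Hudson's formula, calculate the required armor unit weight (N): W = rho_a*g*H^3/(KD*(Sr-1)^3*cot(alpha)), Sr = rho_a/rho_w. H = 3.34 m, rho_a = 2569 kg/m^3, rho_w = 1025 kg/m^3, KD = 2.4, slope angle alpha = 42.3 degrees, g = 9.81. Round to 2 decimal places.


Sr = rho_a / rho_w = 2569 / 1025 = 2.506341
(Sr - 1) = 1.506341
(Sr - 1)^3 = 3.417986
cot(42.3) = 1 / tan(42.3) = 1 / 0.909930 = 1.098986
Numerator = 2569 * 9.81 * 3.34^3 = 939014.9616
Denominator = 2.4 * 3.417986 * 1.098986 = 9.015162
W = 939014.9616 / 9.015162
W = 104159.52 N

104159.52


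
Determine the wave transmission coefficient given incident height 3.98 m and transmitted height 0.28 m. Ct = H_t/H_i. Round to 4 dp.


Ct = H_t / H_i
Ct = 0.28 / 3.98
Ct = 0.0704

0.0704


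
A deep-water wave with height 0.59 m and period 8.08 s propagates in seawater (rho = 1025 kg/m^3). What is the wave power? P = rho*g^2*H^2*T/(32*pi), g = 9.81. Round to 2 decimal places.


P = rho * g^2 * H^2 * T / (32 * pi)
P = 1025 * 9.81^2 * 0.59^2 * 8.08 / (32 * pi)
P = 1025 * 96.2361 * 0.3481 * 8.08 / 100.53096
P = 2759.80 W/m

2759.80


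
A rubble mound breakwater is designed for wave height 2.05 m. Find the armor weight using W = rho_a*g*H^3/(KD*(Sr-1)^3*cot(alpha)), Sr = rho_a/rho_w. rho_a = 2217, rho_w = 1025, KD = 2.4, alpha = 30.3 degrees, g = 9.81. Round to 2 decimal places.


Sr = rho_a / rho_w = 2217 / 1025 = 2.162927
(Sr - 1) = 1.162927
(Sr - 1)^3 = 1.572741
cot(30.3) = 1 / tan(30.3) = 1 / 0.584353 = 1.711295
Numerator = 2217 * 9.81 * 2.05^3 = 187368.3721
Denominator = 2.4 * 1.572741 * 1.711295 = 6.459416
W = 187368.3721 / 6.459416
W = 29007.01 N

29007.01


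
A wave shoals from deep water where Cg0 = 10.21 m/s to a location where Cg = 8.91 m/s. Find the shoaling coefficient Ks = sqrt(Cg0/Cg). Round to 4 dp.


Ks = sqrt(Cg0 / Cg)
Ks = sqrt(10.21 / 8.91)
Ks = sqrt(1.1459)
Ks = 1.0705

1.0705


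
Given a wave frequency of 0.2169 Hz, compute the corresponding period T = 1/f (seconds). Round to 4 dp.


T = 1 / f
T = 1 / 0.2169
T = 4.6104 s

4.6104


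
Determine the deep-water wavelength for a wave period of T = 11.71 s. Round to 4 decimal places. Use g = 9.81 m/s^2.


L0 = g * T^2 / (2 * pi)
L0 = 9.81 * 11.71^2 / (2 * pi)
L0 = 9.81 * 137.1241 / 6.28319
L0 = 1345.1874 / 6.28319
L0 = 214.0932 m

214.0932


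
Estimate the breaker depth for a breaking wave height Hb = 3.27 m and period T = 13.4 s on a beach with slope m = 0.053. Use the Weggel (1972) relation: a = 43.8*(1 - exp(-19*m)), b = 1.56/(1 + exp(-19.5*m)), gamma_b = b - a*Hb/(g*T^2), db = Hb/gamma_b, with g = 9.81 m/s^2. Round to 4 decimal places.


a = 43.8 * (1 - exp(-19 * m))
exp(-19 * 0.053) = exp(-1.0070) = 0.365313
a = 43.8 * (1 - 0.365313) = 27.799278
b = 1.56 / (1 + exp(-19.5 * m))
exp(-19.5 * 0.053) = exp(-1.0335) = 0.355760
b = 1.56 / (1 + 0.355760) = 1.150646
Hb / (g * T^2) = 3.27 / (9.81 * 13.4^2) = 3.27 / 1761.4836 = 0.00185639
gamma_b = b - a * Hb/(g*T^2) = 1.150646 - 27.799278 * 0.00185639 = 1.099040
db = Hb / gamma_b = 3.27 / 1.099040
db = 2.9753 m

2.9753


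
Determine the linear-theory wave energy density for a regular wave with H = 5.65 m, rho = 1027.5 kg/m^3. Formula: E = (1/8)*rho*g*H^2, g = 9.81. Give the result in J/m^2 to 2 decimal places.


E = (1/8) * rho * g * H^2
E = (1/8) * 1027.5 * 9.81 * 5.65^2
E = 0.125 * 1027.5 * 9.81 * 31.9225
E = 40221.45 J/m^2

40221.45


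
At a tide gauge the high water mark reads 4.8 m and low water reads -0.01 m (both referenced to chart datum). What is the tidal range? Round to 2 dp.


Tidal range = High water - Low water
Tidal range = 4.8 - (-0.01)
Tidal range = 4.81 m

4.81


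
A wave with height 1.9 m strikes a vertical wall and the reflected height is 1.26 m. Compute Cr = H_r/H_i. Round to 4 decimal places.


Cr = H_r / H_i
Cr = 1.26 / 1.9
Cr = 0.6632

0.6632


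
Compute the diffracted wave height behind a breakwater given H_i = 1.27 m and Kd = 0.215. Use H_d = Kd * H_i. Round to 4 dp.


H_d = Kd * H_i
H_d = 0.215 * 1.27
H_d = 0.2731 m

0.2731


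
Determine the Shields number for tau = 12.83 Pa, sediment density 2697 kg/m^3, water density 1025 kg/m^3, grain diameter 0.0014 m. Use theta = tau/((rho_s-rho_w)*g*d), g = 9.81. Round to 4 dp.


theta = tau / ((rho_s - rho_w) * g * d)
rho_s - rho_w = 2697 - 1025 = 1672
Denominator = 1672 * 9.81 * 0.0014 = 22.963248
theta = 12.83 / 22.963248
theta = 0.5587

0.5587


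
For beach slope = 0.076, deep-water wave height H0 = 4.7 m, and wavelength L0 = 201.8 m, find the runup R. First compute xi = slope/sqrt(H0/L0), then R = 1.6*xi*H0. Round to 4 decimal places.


xi = slope / sqrt(H0/L0)
H0/L0 = 4.7/201.8 = 0.023290
sqrt(0.023290) = 0.152612
xi = 0.076 / 0.152612 = 0.497995
R = 1.6 * xi * H0 = 1.6 * 0.497995 * 4.7
R = 3.7449 m

3.7449


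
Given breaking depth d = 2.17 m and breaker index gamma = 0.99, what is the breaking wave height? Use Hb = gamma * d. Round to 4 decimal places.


Hb = gamma * d
Hb = 0.99 * 2.17
Hb = 2.1483 m

2.1483


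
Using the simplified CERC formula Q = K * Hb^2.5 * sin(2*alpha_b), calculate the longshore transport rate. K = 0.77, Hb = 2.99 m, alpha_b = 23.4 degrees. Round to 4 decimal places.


Q = K * Hb^2.5 * sin(2 * alpha_b)
Hb^2.5 = 2.99^2.5 = 15.458878
sin(2 * 23.4) = sin(46.8) = 0.728969
Q = 0.77 * 15.458878 * 0.728969
Q = 8.6772 m^3/s

8.6772


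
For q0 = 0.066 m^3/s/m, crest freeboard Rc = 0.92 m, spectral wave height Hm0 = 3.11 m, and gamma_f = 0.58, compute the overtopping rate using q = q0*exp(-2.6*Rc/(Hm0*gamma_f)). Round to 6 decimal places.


q = q0 * exp(-2.6 * Rc / (Hm0 * gamma_f))
Exponent = -2.6 * 0.92 / (3.11 * 0.58)
= -2.6 * 0.92 / 1.8038
= -1.326089
exp(-1.326089) = 0.265514
q = 0.066 * 0.265514
q = 0.017524 m^3/s/m

0.017524


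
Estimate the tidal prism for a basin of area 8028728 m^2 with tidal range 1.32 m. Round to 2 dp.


Tidal prism = Area * Tidal range
P = 8028728 * 1.32
P = 10597920.96 m^3

10597920.96


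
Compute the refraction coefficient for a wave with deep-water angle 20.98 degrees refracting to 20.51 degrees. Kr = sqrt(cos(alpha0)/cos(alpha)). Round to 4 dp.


Kr = sqrt(cos(alpha0) / cos(alpha))
cos(20.98) = 0.933705
cos(20.51) = 0.936611
Kr = sqrt(0.933705 / 0.936611)
Kr = sqrt(0.996898)
Kr = 0.9984

0.9984


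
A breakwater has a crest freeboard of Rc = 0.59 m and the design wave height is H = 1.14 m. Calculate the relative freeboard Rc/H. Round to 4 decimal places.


Relative freeboard = Rc / H
= 0.59 / 1.14
= 0.5175

0.5175


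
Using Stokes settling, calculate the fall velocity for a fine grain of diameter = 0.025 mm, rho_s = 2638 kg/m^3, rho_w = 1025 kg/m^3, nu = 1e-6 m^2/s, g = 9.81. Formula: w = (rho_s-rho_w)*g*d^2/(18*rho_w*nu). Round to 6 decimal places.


w = (rho_s - rho_w) * g * d^2 / (18 * rho_w * nu)
d = 0.025 mm = 0.000025 m
rho_s - rho_w = 2638 - 1025 = 1613
Numerator = 1613 * 9.81 * (0.000025)^2 = 0.000009889706
Denominator = 18 * 1025 * 1e-6 = 0.018450
w = 0.000536 m/s

0.000536


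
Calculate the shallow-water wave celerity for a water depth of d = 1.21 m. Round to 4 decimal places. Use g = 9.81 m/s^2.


Using the shallow-water approximation:
C = sqrt(g * d) = sqrt(9.81 * 1.21)
C = sqrt(11.8701)
C = 3.4453 m/s

3.4453


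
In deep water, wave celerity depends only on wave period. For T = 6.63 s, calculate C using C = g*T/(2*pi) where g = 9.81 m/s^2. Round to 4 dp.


We use the deep-water celerity formula:
C = g * T / (2 * pi)
C = 9.81 * 6.63 / (2 * 3.14159...)
C = 65.040300 / 6.283185
C = 10.3515 m/s

10.3515


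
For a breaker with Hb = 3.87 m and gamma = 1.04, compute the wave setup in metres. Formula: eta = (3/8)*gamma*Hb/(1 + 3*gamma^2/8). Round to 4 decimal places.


eta = (3/8) * gamma * Hb / (1 + 3*gamma^2/8)
Numerator = (3/8) * 1.04 * 3.87 = 1.509300
Denominator = 1 + 3*1.04^2/8 = 1 + 0.405600 = 1.405600
eta = 1.509300 / 1.405600
eta = 1.0738 m

1.0738


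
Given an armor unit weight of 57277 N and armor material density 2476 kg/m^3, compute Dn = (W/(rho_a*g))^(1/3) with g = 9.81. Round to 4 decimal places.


V = W / (rho_a * g)
V = 57277 / (2476 * 9.81)
V = 57277 / 24289.56
V = 2.358091 m^3
Dn = V^(1/3) = 2.358091^(1/3)
Dn = 1.3310 m

1.3310


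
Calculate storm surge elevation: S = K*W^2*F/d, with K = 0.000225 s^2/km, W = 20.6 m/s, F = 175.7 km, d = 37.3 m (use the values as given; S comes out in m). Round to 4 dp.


S = K * W^2 * F / d
W^2 = 20.6^2 = 424.36
S = 0.000225 * 424.36 * 175.7 / 37.3
Numerator = 0.000225 * 424.36 * 175.7 = 16.776012
S = 16.776012 / 37.3 = 0.4498 m

0.4498


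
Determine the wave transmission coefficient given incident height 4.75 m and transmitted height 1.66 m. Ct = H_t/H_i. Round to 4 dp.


Ct = H_t / H_i
Ct = 1.66 / 4.75
Ct = 0.3495

0.3495


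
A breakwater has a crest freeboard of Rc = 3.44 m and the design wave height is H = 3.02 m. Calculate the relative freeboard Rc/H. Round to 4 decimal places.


Relative freeboard = Rc / H
= 3.44 / 3.02
= 1.1391

1.1391


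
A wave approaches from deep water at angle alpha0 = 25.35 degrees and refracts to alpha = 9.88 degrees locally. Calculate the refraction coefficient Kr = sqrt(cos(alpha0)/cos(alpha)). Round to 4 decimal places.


Kr = sqrt(cos(alpha0) / cos(alpha))
cos(25.35) = 0.903709
cos(9.88) = 0.985169
Kr = sqrt(0.903709 / 0.985169)
Kr = sqrt(0.917314)
Kr = 0.9578

0.9578


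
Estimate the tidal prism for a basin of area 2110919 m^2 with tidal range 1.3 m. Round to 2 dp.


Tidal prism = Area * Tidal range
P = 2110919 * 1.3
P = 2744194.70 m^3

2744194.70


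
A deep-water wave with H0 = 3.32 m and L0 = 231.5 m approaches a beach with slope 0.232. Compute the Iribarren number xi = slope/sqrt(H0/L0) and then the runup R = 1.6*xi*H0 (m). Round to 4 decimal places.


xi = slope / sqrt(H0/L0)
H0/L0 = 3.32/231.5 = 0.014341
sqrt(0.014341) = 0.119755
xi = 0.232 / 0.119755 = 1.937289
R = 1.6 * xi * H0 = 1.6 * 1.937289 * 3.32
R = 10.2909 m

10.2909


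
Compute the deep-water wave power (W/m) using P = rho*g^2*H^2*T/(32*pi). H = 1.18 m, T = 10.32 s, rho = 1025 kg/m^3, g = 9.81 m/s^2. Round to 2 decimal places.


P = rho * g^2 * H^2 * T / (32 * pi)
P = 1025 * 9.81^2 * 1.18^2 * 10.32 / (32 * pi)
P = 1025 * 96.2361 * 1.3924 * 10.32 / 100.53096
P = 14099.57 W/m

14099.57


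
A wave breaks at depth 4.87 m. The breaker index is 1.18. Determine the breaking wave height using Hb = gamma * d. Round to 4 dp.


Hb = gamma * d
Hb = 1.18 * 4.87
Hb = 5.7466 m

5.7466


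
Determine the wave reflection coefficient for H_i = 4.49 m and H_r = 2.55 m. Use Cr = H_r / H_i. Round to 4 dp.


Cr = H_r / H_i
Cr = 2.55 / 4.49
Cr = 0.5679

0.5679


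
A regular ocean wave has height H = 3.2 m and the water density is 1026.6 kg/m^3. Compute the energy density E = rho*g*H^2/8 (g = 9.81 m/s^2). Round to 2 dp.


E = (1/8) * rho * g * H^2
E = (1/8) * 1026.6 * 9.81 * 3.2^2
E = 0.125 * 1026.6 * 9.81 * 10.2400
E = 12890.81 J/m^2

12890.81


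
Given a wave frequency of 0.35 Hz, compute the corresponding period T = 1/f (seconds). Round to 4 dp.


T = 1 / f
T = 1 / 0.35
T = 2.8571 s

2.8571


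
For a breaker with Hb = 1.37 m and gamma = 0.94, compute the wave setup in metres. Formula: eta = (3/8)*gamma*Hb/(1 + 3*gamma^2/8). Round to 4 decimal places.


eta = (3/8) * gamma * Hb / (1 + 3*gamma^2/8)
Numerator = (3/8) * 0.94 * 1.37 = 0.482925
Denominator = 1 + 3*0.94^2/8 = 1 + 0.331350 = 1.331350
eta = 0.482925 / 1.331350
eta = 0.3627 m

0.3627


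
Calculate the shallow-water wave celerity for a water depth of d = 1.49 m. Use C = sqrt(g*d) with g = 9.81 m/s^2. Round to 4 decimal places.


Using the shallow-water approximation:
C = sqrt(g * d) = sqrt(9.81 * 1.49)
C = sqrt(14.6169)
C = 3.8232 m/s

3.8232


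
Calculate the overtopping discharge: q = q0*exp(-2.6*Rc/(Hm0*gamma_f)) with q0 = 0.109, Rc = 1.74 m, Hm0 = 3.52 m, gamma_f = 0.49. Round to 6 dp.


q = q0 * exp(-2.6 * Rc / (Hm0 * gamma_f))
Exponent = -2.6 * 1.74 / (3.52 * 0.49)
= -2.6 * 1.74 / 1.7248
= -2.622913
exp(-2.622913) = 0.072591
q = 0.109 * 0.072591
q = 0.007912 m^3/s/m

0.007912


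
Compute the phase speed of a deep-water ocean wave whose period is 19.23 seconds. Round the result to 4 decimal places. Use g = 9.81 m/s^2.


We use the deep-water celerity formula:
C = g * T / (2 * pi)
C = 9.81 * 19.23 / (2 * 3.14159...)
C = 188.646300 / 6.283185
C = 30.0240 m/s

30.0240


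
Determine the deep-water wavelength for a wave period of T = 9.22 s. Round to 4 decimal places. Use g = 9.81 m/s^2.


L0 = g * T^2 / (2 * pi)
L0 = 9.81 * 9.22^2 / (2 * pi)
L0 = 9.81 * 85.0084 / 6.28319
L0 = 833.9324 / 6.28319
L0 = 132.7245 m

132.7245


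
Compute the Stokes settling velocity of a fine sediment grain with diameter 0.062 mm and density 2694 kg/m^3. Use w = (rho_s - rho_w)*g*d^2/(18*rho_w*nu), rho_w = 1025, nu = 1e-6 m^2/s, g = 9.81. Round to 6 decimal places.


w = (rho_s - rho_w) * g * d^2 / (18 * rho_w * nu)
d = 0.062 mm = 0.000062 m
rho_s - rho_w = 2694 - 1025 = 1669
Numerator = 1669 * 9.81 * (0.000062)^2 = 0.000062937389
Denominator = 18 * 1025 * 1e-6 = 0.018450
w = 0.003411 m/s

0.003411


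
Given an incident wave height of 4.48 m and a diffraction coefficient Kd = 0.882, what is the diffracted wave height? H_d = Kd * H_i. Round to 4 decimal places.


H_d = Kd * H_i
H_d = 0.882 * 4.48
H_d = 3.9514 m

3.9514


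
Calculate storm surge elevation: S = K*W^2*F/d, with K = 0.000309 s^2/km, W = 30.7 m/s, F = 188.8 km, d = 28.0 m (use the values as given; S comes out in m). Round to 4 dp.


S = K * W^2 * F / d
W^2 = 30.7^2 = 942.49
S = 0.000309 * 942.49 * 188.8 / 28.0
Numerator = 0.000309 * 942.49 * 188.8 = 54.984113
S = 54.984113 / 28.0 = 1.9637 m

1.9637


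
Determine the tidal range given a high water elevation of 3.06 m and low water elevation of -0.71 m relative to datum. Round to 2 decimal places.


Tidal range = High water - Low water
Tidal range = 3.06 - (-0.71)
Tidal range = 3.77 m

3.77


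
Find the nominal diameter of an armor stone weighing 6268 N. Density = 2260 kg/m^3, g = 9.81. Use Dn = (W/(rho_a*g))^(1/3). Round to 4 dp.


V = W / (rho_a * g)
V = 6268 / (2260 * 9.81)
V = 6268 / 22170.60
V = 0.282717 m^3
Dn = V^(1/3) = 0.282717^(1/3)
Dn = 0.6563 m

0.6563


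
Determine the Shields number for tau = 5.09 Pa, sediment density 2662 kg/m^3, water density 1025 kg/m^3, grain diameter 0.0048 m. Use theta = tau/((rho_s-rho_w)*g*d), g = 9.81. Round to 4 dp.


theta = tau / ((rho_s - rho_w) * g * d)
rho_s - rho_w = 2662 - 1025 = 1637
Denominator = 1637 * 9.81 * 0.0048 = 77.083056
theta = 5.09 / 77.083056
theta = 0.0660

0.0660


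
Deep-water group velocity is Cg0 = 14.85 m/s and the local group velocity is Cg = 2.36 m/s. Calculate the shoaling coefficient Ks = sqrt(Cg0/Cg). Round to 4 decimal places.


Ks = sqrt(Cg0 / Cg)
Ks = sqrt(14.85 / 2.36)
Ks = sqrt(6.2924)
Ks = 2.5085

2.5085


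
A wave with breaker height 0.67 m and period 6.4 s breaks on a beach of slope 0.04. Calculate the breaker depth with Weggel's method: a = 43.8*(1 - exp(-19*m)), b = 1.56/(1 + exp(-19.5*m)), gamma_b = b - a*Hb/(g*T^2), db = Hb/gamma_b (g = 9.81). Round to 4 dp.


a = 43.8 * (1 - exp(-19 * m))
exp(-19 * 0.04) = exp(-0.7600) = 0.467666
a = 43.8 * (1 - 0.467666) = 23.316210
b = 1.56 / (1 + exp(-19.5 * m))
exp(-19.5 * 0.04) = exp(-0.7800) = 0.458406
b = 1.56 / (1 + 0.458406) = 1.069661
Hb / (g * T^2) = 0.67 / (9.81 * 6.4^2) = 0.67 / 401.8176 = 0.00166742
gamma_b = b - a * Hb/(g*T^2) = 1.069661 - 23.316210 * 0.00166742 = 1.030783
db = Hb / gamma_b = 0.67 / 1.030783
db = 0.6500 m

0.6500


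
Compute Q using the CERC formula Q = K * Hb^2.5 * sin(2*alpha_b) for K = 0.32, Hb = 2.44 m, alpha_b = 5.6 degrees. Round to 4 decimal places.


Q = K * Hb^2.5 * sin(2 * alpha_b)
Hb^2.5 = 2.44^2.5 = 9.299820
sin(2 * 5.6) = sin(11.2) = 0.194234
Q = 0.32 * 9.299820 * 0.194234
Q = 0.5780 m^3/s

0.5780


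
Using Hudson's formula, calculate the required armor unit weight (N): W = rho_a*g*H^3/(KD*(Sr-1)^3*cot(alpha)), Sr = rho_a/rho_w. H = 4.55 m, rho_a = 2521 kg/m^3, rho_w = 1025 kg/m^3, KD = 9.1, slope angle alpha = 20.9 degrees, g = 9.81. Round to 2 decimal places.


Sr = rho_a / rho_w = 2521 / 1025 = 2.459512
(Sr - 1) = 1.459512
(Sr - 1)^3 = 3.109018
cot(20.9) = 1 / tan(20.9) = 1 / 0.381863 = 2.618741
Numerator = 2521 * 9.81 * 4.55^3 = 2329571.4921
Denominator = 9.1 * 3.109018 * 2.618741 = 74.089582
W = 2329571.4921 / 74.089582
W = 31442.63 N

31442.63


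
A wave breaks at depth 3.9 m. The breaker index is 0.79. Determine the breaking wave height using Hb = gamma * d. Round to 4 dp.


Hb = gamma * d
Hb = 0.79 * 3.9
Hb = 3.0810 m

3.0810


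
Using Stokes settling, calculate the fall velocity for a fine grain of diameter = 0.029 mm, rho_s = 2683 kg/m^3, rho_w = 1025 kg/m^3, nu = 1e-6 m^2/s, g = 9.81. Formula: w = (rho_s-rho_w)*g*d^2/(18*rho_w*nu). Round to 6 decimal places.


w = (rho_s - rho_w) * g * d^2 / (18 * rho_w * nu)
d = 0.029 mm = 0.000029 m
rho_s - rho_w = 2683 - 1025 = 1658
Numerator = 1658 * 9.81 * (0.000029)^2 = 0.000013678848
Denominator = 18 * 1025 * 1e-6 = 0.018450
w = 0.000741 m/s

0.000741


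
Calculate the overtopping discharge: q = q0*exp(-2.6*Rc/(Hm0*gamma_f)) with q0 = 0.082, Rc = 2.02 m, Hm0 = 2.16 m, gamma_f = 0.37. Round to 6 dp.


q = q0 * exp(-2.6 * Rc / (Hm0 * gamma_f))
Exponent = -2.6 * 2.02 / (2.16 * 0.37)
= -2.6 * 2.02 / 0.7992
= -6.571572
exp(-6.571572) = 0.001400
q = 0.082 * 0.001400
q = 0.000115 m^3/s/m

0.000115


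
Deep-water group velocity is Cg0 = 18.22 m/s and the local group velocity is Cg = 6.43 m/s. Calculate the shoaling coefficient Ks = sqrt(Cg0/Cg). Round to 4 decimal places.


Ks = sqrt(Cg0 / Cg)
Ks = sqrt(18.22 / 6.43)
Ks = sqrt(2.8336)
Ks = 1.6833

1.6833


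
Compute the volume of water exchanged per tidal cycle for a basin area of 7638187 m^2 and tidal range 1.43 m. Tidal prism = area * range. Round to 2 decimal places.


Tidal prism = Area * Tidal range
P = 7638187 * 1.43
P = 10922607.41 m^3

10922607.41


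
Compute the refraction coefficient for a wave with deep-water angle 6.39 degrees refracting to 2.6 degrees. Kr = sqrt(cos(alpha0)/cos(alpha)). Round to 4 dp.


Kr = sqrt(cos(alpha0) / cos(alpha))
cos(6.39) = 0.993787
cos(2.6) = 0.998971
Kr = sqrt(0.993787 / 0.998971)
Kr = sqrt(0.994811)
Kr = 0.9974

0.9974


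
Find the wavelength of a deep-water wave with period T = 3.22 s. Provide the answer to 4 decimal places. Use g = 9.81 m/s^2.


L0 = g * T^2 / (2 * pi)
L0 = 9.81 * 3.22^2 / (2 * pi)
L0 = 9.81 * 10.3684 / 6.28319
L0 = 101.7140 / 6.28319
L0 = 16.1883 m

16.1883


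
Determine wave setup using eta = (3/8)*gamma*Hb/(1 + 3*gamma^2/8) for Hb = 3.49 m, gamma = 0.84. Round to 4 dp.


eta = (3/8) * gamma * Hb / (1 + 3*gamma^2/8)
Numerator = (3/8) * 0.84 * 3.49 = 1.099350
Denominator = 1 + 3*0.84^2/8 = 1 + 0.264600 = 1.264600
eta = 1.099350 / 1.264600
eta = 0.8693 m

0.8693


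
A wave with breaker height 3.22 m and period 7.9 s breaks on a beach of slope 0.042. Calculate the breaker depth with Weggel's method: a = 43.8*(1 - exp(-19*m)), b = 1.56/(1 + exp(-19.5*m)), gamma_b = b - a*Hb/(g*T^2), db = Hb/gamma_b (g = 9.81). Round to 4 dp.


a = 43.8 * (1 - exp(-19 * m))
exp(-19 * 0.042) = exp(-0.7980) = 0.450229
a = 43.8 * (1 - 0.450229) = 24.079991
b = 1.56 / (1 + exp(-19.5 * m))
exp(-19.5 * 0.042) = exp(-0.8190) = 0.440872
b = 1.56 / (1 + 0.440872) = 1.082677
Hb / (g * T^2) = 3.22 / (9.81 * 7.9^2) = 3.22 / 612.2421 = 0.00525936
gamma_b = b - a * Hb/(g*T^2) = 1.082677 - 24.079991 * 0.00525936 = 0.956032
db = Hb / gamma_b = 3.22 / 0.956032
db = 3.3681 m

3.3681


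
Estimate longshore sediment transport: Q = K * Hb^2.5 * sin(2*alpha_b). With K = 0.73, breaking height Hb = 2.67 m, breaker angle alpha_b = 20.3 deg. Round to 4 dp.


Q = K * Hb^2.5 * sin(2 * alpha_b)
Hb^2.5 = 2.67^2.5 = 11.648719
sin(2 * 20.3) = sin(40.6) = 0.650774
Q = 0.73 * 11.648719 * 0.650774
Q = 5.5339 m^3/s

5.5339


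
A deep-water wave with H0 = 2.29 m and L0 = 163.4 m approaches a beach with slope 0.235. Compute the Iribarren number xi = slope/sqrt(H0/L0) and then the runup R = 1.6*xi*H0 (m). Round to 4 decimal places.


xi = slope / sqrt(H0/L0)
H0/L0 = 2.29/163.4 = 0.014015
sqrt(0.014015) = 0.118384
xi = 0.235 / 0.118384 = 1.985071
R = 1.6 * xi * H0 = 1.6 * 1.985071 * 2.29
R = 7.2733 m

7.2733


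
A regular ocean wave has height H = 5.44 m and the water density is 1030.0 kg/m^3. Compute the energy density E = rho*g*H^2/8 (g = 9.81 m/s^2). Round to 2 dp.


E = (1/8) * rho * g * H^2
E = (1/8) * 1030.0 * 9.81 * 5.44^2
E = 0.125 * 1030.0 * 9.81 * 29.5936
E = 37377.83 J/m^2

37377.83


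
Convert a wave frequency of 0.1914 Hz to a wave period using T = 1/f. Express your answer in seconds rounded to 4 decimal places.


T = 1 / f
T = 1 / 0.1914
T = 5.2247 s

5.2247


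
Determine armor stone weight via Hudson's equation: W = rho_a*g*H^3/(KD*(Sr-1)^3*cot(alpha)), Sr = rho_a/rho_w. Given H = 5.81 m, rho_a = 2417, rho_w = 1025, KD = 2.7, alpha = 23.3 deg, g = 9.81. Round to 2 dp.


Sr = rho_a / rho_w = 2417 / 1025 = 2.358049
(Sr - 1) = 1.358049
(Sr - 1)^3 = 2.504645
cot(23.3) = 1 / tan(23.3) = 1 / 0.430668 = 2.321974
Numerator = 2417 * 9.81 * 5.81^3 = 4650225.9458
Denominator = 2.7 * 2.504645 * 2.321974 = 15.702443
W = 4650225.9458 / 15.702443
W = 296146.65 N

296146.65


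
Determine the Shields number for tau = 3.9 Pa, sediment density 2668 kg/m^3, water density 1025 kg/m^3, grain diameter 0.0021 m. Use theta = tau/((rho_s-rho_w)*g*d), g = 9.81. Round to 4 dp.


theta = tau / ((rho_s - rho_w) * g * d)
rho_s - rho_w = 2668 - 1025 = 1643
Denominator = 1643 * 9.81 * 0.0021 = 33.847443
theta = 3.9 / 33.847443
theta = 0.1152

0.1152


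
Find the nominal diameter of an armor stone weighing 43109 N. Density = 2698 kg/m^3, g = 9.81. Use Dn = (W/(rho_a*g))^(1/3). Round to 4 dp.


V = W / (rho_a * g)
V = 43109 / (2698 * 9.81)
V = 43109 / 26467.38
V = 1.628760 m^3
Dn = V^(1/3) = 1.628760^(1/3)
Dn = 1.1766 m

1.1766


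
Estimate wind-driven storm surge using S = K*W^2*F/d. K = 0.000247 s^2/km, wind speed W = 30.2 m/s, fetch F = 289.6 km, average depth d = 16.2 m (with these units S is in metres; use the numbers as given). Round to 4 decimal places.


S = K * W^2 * F / d
W^2 = 30.2^2 = 912.04
S = 0.000247 * 912.04 * 289.6 / 16.2
Numerator = 0.000247 * 912.04 * 289.6 = 65.239316
S = 65.239316 / 16.2 = 4.0271 m

4.0271


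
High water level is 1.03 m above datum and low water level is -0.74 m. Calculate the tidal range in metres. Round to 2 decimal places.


Tidal range = High water - Low water
Tidal range = 1.03 - (-0.74)
Tidal range = 1.77 m

1.77


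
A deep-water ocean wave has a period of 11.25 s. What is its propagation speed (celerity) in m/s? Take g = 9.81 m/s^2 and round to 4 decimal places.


We use the deep-water celerity formula:
C = g * T / (2 * pi)
C = 9.81 * 11.25 / (2 * 3.14159...)
C = 110.362500 / 6.283185
C = 17.5647 m/s

17.5647


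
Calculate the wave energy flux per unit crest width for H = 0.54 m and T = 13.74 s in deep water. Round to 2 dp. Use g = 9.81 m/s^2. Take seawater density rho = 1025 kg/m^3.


P = rho * g^2 * H^2 * T / (32 * pi)
P = 1025 * 9.81^2 * 0.54^2 * 13.74 / (32 * pi)
P = 1025 * 96.2361 * 0.2916 * 13.74 / 100.53096
P = 3931.30 W/m

3931.30


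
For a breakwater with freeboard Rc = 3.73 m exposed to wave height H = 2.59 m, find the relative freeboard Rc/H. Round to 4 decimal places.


Relative freeboard = Rc / H
= 3.73 / 2.59
= 1.4402

1.4402


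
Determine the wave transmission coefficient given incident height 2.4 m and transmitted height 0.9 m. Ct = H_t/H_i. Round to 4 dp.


Ct = H_t / H_i
Ct = 0.9 / 2.4
Ct = 0.3750

0.3750


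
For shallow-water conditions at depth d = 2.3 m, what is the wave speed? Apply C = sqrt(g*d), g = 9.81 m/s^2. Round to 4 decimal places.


Using the shallow-water approximation:
C = sqrt(g * d) = sqrt(9.81 * 2.3)
C = sqrt(22.5630)
C = 4.7501 m/s

4.7501


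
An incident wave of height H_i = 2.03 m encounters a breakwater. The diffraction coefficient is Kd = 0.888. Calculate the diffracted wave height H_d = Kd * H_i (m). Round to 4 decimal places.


H_d = Kd * H_i
H_d = 0.888 * 2.03
H_d = 1.8026 m

1.8026


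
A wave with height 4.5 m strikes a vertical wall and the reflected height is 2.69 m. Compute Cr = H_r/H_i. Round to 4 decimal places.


Cr = H_r / H_i
Cr = 2.69 / 4.5
Cr = 0.5978

0.5978


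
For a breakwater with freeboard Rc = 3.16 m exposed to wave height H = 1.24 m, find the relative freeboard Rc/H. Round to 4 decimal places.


Relative freeboard = Rc / H
= 3.16 / 1.24
= 2.5484

2.5484


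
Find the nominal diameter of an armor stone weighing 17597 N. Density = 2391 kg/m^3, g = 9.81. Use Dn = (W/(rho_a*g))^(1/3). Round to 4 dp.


V = W / (rho_a * g)
V = 17597 / (2391 * 9.81)
V = 17597 / 23455.71
V = 0.750222 m^3
Dn = V^(1/3) = 0.750222^(1/3)
Dn = 0.9087 m

0.9087
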